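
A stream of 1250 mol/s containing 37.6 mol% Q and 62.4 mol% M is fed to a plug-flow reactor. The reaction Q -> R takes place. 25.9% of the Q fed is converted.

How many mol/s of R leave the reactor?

Q reacted = 0.259 × 470 = 121.7 mol/s; ν_Q = −1, so ξ = 121.7/1 = 121.7 mol/s.
Outlet amounts (n = n₀ + ν ξ):
  Q: 470 − 1(121.7) = 348.3
  R: 0 + 1(121.7) = 121.7
  M: 780 (inert)

122 mol/s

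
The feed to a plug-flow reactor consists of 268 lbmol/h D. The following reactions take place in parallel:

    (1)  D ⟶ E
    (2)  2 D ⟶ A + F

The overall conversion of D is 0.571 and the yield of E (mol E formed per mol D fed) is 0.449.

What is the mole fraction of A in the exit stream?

Yield of E: 1ξ₁ / 268 = 0.449 → ξ₁ = 120.3 lbmol/h.
Conversion of D: 1ξ₁ + 2ξ₂ = 0.571 × 268 = 153 → ξ₂ = 16.35 lbmol/h.
Outlet amounts (n = n₀ + Σ ν·ξ):
  D: 268 − 1(120.3) − 2(16.35) = 115
  E: 0 + 1(120.3) = 120.3
  A: 0 + 1(16.35) = 16.35
  F: 0 + 1(16.35) = 16.35
Total out = 268 lbmol/h; y_A = 16.35 / 268 = 0.061.

0.061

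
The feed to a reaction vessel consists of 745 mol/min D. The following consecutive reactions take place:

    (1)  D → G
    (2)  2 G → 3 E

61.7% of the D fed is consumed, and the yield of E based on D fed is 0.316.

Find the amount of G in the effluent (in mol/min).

303 mol/min

Conversion of D: D consumed = 1ξ₁ = 0.617 × 745 → ξ₁ = 459.7 mol/min.
Yield of E: 3ξ₂ / 745 = 0.316 → ξ₂ = 78.47 mol/min.
Outlet amounts (n = n₀ + Σ ν·ξ):
  D: 745 − 1(459.7) = 285.3
  G: 0 + 1(459.7) − 2(78.47) = 302.7
  E: 0 + 3(78.47) = 235.4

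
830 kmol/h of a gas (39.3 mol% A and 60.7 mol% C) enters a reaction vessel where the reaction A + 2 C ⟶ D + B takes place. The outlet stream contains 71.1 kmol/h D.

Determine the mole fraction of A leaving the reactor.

For D: n = n₀ + 1ξ → 71.1 = 0 + 1ξ, giving ξ = 71.1 kmol/h.
Outlet amounts (n = n₀ + ν ξ):
  A: 326.2 − 1(71.1) = 255.1
  C: 503.8 − 2(71.1) = 361.6
  D: 0 + 1(71.1) = 71.1
  B: 0 + 1(71.1) = 71.1
Total out = 758.9 kmol/h; y_A = 255.1 / 758.9 = 0.3361.

0.336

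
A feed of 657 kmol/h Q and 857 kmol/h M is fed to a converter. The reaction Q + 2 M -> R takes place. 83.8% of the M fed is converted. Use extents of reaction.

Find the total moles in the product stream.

M reacted = 0.838 × 857 = 718.2 kmol/h; ν_M = −2, so ξ = 718.2/2 = 359.1 kmol/h.
Outlet amounts (n = n₀ + ν ξ):
  Q: 657 − 1(359.1) = 297.9
  M: 857 − 2(359.1) = 138.8
  R: 0 + 1(359.1) = 359.1
Total out = 297.9 + 138.8 + 359.1 = 795.8 kmol/h.

796 kmol/h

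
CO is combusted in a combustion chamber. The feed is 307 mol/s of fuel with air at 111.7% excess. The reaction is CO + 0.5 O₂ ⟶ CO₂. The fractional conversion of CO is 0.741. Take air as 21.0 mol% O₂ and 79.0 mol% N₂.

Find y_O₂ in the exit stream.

0.121

Stoichiometric O₂ = 0.5 × 307 = 153.5 mol/s; O₂ fed = 153.5 × 2.117 = 325 mol/s.
N₂ fed = 325 × 79/21 = 1222 mol/s.
Fuel reacted = 0.741 × 307 → ξ = 227.5 mol/s.
Outlet (n = n₀ + ν ξ):
  CO: 307 − 1(227.5) = 79.51
  O₂: 325 − 0.5(227.5) = 211.2
  N₂: 1222 (inert)
  CO₂: 0 + 1(227.5) = 227.5
Total out = 1741 mol/s; y_O₂ = 211.2 / 1741 = 0.1213.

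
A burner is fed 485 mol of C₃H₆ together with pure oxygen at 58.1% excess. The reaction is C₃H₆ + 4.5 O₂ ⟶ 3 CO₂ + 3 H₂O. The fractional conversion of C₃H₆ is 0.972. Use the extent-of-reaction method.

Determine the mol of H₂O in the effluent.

1410 mol

Stoichiometric O₂ = 4.5 × 485 = 2182 mol; O₂ fed = 2182 × 1.581 = 3451 mol.
Fuel reacted = 0.972 × 485 → ξ = 471.4 mol.
Outlet (n = n₀ + ν ξ):
  C₃H₆: 485 − 1(471.4) = 13.58
  O₂: 3451 − 4.5(471.4) = 1329
  CO₂: 0 + 3(471.4) = 1414
  H₂O: 0 + 3(471.4) = 1414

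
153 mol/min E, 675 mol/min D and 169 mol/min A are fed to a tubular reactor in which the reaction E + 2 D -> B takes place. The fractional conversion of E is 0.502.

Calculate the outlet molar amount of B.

76.8 mol/min

E reacted = 0.502 × 153 = 76.81 mol/min; ν_E = −1, so ξ = 76.81/1 = 76.81 mol/min.
Outlet amounts (n = n₀ + ν ξ):
  E: 153 − 1(76.81) = 76.19
  D: 675 − 2(76.81) = 521.4
  B: 0 + 1(76.81) = 76.81
  A: 169 (inert)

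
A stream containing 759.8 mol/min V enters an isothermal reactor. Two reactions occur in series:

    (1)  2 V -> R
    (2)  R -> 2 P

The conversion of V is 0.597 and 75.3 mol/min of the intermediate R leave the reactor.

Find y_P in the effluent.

Conversion of V: V consumed = 2ξ₁ = 0.597 × 759.8 → ξ₁ = 226.8 mol/min.
R balance: n_R = 0 + 1ξ₁ − 1ξ₂ = 75.3 → ξ₂ = (1·226.8 − 75.3)/1 = 151.5 mol/min.
Outlet amounts (n = n₀ + Σ ν·ξ):
  V: 759.8 − 2(226.8) = 306.2
  R: 0 + 1(226.8) − 1(151.5) = 75.3
  P: 0 + 2(151.5) = 303
Total out = 684.5 mol/min; y_P = 303 / 684.5 = 0.4427.

0.443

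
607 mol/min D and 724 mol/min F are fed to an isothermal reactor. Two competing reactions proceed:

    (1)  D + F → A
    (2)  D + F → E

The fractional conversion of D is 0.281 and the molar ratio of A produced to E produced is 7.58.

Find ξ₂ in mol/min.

ξ₂ = 19.9 mol/min

Conversion of D: D consumed = 0.281 × 607 = 170.6 mol/min = 1ξ₁ + 1ξ₂.
Selectivity: 1ξ₁ / (1ξ₂) = 7.58 → ξ₁ = 7.58 ξ₂.
Substitute: (1·7.58 + 1) ξ₂ = 170.6 → ξ₂ = 19.88 mol/min, ξ₁ = 150.7 mol/min.
Outlet amounts (n = n₀ + Σ ν·ξ):
  D: 607 − 1(150.7) − 1(19.88) = 436.4
  F: 724 − 1(150.7) − 1(19.88) = 553.4
  A: 0 + 1(150.7) = 150.7
  E: 0 + 1(19.88) = 19.88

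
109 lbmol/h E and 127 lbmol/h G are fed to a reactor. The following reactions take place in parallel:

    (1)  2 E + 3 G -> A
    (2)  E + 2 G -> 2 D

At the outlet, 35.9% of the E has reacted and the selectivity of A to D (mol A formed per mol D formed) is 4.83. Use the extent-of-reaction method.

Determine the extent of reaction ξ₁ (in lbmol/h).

ξ₁ = 18.6 lbmol/h

Conversion of E: E consumed = 0.359 × 109 = 39.13 lbmol/h = 2ξ₁ + 1ξ₂.
Selectivity: 1ξ₁ / (2ξ₂) = 4.83 → ξ₁ = 9.66 ξ₂.
Substitute: (2·9.66 + 1) ξ₂ = 39.13 → ξ₂ = 1.926 lbmol/h, ξ₁ = 18.6 lbmol/h.
Outlet amounts (n = n₀ + Σ ν·ξ):
  E: 109 − 2(18.6) − 1(1.926) = 69.87
  G: 127 − 3(18.6) − 2(1.926) = 67.34
  A: 0 + 1(18.6) = 18.6
  D: 0 + 2(1.926) = 3.851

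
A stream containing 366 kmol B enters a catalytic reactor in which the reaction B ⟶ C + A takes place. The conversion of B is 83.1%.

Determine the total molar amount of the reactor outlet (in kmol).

670 kmol

B reacted = 0.831 × 366 = 304.1 kmol; ν_B = −1, so ξ = 304.1/1 = 304.1 kmol.
Outlet amounts (n = n₀ + ν ξ):
  B: 366 − 1(304.1) = 61.85
  C: 0 + 1(304.1) = 304.1
  A: 0 + 1(304.1) = 304.1
Total out = 61.85 + 304.1 + 304.1 = 670.1 kmol.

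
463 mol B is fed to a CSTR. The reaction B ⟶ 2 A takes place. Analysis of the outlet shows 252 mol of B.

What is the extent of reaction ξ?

For B: n = n₀ − 1ξ → 252 = 463 − 1ξ, giving ξ = 211 mol.
Outlet amounts (n = n₀ + ν ξ):
  B: 463 − 1(211) = 252
  A: 0 + 2(211) = 422

ξ = 211 mol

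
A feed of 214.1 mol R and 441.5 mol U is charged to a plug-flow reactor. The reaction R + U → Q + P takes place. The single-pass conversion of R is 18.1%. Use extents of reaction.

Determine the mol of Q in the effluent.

38.8 mol

R reacted = 0.181 × 214.1 = 38.75 mol; ν_R = −1, so ξ = 38.75/1 = 38.75 mol.
Outlet amounts (n = n₀ + ν ξ):
  R: 214.1 − 1(38.75) = 175.3
  U: 441.5 − 1(38.75) = 402.7
  Q: 0 + 1(38.75) = 38.75
  P: 0 + 1(38.75) = 38.75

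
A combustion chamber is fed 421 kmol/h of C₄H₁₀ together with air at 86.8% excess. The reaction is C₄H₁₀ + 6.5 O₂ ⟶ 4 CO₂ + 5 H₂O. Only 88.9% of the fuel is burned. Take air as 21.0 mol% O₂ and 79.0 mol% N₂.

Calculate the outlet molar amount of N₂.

19200 kmol/h

Stoichiometric O₂ = 6.5 × 421 = 2736 kmol/h; O₂ fed = 2736 × 1.868 = 5112 kmol/h.
N₂ fed = 5112 × 79/21 = 19230 kmol/h.
Fuel reacted = 0.889 × 421 → ξ = 374.3 kmol/h.
Outlet (n = n₀ + ν ξ):
  C₄H₁₀: 421 − 1(374.3) = 46.73
  O₂: 5112 − 6.5(374.3) = 2679
  N₂: 19230 (inert)
  CO₂: 0 + 4(374.3) = 1497
  H₂O: 0 + 5(374.3) = 1871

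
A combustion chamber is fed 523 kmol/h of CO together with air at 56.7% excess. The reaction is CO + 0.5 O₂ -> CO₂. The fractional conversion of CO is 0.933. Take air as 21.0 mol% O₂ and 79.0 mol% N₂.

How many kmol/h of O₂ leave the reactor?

166 kmol/h

Stoichiometric O₂ = 0.5 × 523 = 261.5 kmol/h; O₂ fed = 261.5 × 1.567 = 409.8 kmol/h.
N₂ fed = 409.8 × 79/21 = 1542 kmol/h.
Fuel reacted = 0.933 × 523 → ξ = 488 kmol/h.
Outlet (n = n₀ + ν ξ):
  CO: 523 − 1(488) = 35.04
  O₂: 409.8 − 0.5(488) = 165.8
  N₂: 1542 (inert)
  CO₂: 0 + 1(488) = 488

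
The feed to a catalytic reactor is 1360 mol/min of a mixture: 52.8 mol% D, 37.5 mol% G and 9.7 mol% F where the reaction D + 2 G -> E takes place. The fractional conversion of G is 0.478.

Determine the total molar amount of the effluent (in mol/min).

G reacted = 0.478 × 510 = 243.8 mol/min; ν_G = −2, so ξ = 243.8/2 = 121.9 mol/min.
Outlet amounts (n = n₀ + ν ξ):
  D: 718.1 − 1(121.9) = 596.2
  G: 510 − 2(121.9) = 266.2
  E: 0 + 1(121.9) = 121.9
  F: 131.9 (inert)
Total out = 596.2 + 266.2 + 121.9 + 131.9 = 1116 mol/min.

1120 mol/min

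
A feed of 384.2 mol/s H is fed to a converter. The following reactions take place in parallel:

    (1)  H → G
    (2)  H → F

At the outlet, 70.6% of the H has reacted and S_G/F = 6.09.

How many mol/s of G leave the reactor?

233 mol/s

Conversion of H: H consumed = 0.706 × 384.2 = 271.2 mol/s = 1ξ₁ + 1ξ₂.
Selectivity: 1ξ₁ / (1ξ₂) = 6.09 → ξ₁ = 6.09 ξ₂.
Substitute: (1·6.09 + 1) ξ₂ = 271.2 → ξ₂ = 38.26 mol/s, ξ₁ = 233 mol/s.
Outlet amounts (n = n₀ + Σ ν·ξ):
  H: 384.2 − 1(233) − 1(38.26) = 113
  G: 0 + 1(233) = 233
  F: 0 + 1(38.26) = 38.26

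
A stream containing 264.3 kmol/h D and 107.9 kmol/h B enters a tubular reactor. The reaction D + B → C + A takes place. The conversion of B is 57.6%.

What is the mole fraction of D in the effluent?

0.543

B reacted = 0.576 × 107.9 = 62.15 kmol/h; ν_B = −1, so ξ = 62.15/1 = 62.15 kmol/h.
Outlet amounts (n = n₀ + ν ξ):
  D: 264.3 − 1(62.15) = 202.1
  B: 107.9 − 1(62.15) = 45.75
  C: 0 + 1(62.15) = 62.15
  A: 0 + 1(62.15) = 62.15
Total out = 372.2 kmol/h; y_D = 202.1 / 372.2 = 0.5431.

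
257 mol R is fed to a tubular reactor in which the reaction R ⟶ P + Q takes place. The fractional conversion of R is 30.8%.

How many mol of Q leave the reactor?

79.2 mol

R reacted = 0.308 × 257 = 79.16 mol; ν_R = −1, so ξ = 79.16/1 = 79.16 mol.
Outlet amounts (n = n₀ + ν ξ):
  R: 257 − 1(79.16) = 177.8
  P: 0 + 1(79.16) = 79.16
  Q: 0 + 1(79.16) = 79.16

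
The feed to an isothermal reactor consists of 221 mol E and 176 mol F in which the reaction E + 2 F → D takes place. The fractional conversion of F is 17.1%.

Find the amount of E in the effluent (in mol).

206 mol

F reacted = 0.171 × 176 = 30.1 mol; ν_F = −2, so ξ = 30.1/2 = 15.05 mol.
Outlet amounts (n = n₀ + ν ξ):
  E: 221 − 1(15.05) = 206
  F: 176 − 2(15.05) = 145.9
  D: 0 + 1(15.05) = 15.05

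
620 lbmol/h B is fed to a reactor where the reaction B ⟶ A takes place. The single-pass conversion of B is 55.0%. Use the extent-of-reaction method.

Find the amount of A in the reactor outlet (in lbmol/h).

B reacted = 0.55 × 620 = 341 lbmol/h; ν_B = −1, so ξ = 341/1 = 341 lbmol/h.
Outlet amounts (n = n₀ + ν ξ):
  B: 620 − 1(341) = 279
  A: 0 + 1(341) = 341

341 lbmol/h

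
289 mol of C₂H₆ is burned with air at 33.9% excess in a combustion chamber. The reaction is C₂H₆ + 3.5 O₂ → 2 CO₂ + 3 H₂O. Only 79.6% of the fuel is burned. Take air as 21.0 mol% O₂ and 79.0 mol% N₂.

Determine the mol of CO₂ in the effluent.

Stoichiometric O₂ = 3.5 × 289 = 1012 mol; O₂ fed = 1012 × 1.339 = 1354 mol.
N₂ fed = 1354 × 79/21 = 5095 mol.
Fuel reacted = 0.796 × 289 → ξ = 230 mol.
Outlet (n = n₀ + ν ξ):
  C₂H₆: 289 − 1(230) = 58.96
  O₂: 1354 − 3.5(230) = 549.2
  N₂: 5095 (inert)
  CO₂: 0 + 2(230) = 460.1
  H₂O: 0 + 3(230) = 690.1

460 mol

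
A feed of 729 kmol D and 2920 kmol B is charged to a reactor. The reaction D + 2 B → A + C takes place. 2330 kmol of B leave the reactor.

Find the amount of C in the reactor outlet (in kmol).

For B: n = n₀ − 2ξ → 2330 = 2920 − 2ξ, giving ξ = 295 kmol.
Outlet amounts (n = n₀ + ν ξ):
  D: 729 − 1(295) = 434
  B: 2920 − 2(295) = 2330
  A: 0 + 1(295) = 295
  C: 0 + 1(295) = 295

295 kmol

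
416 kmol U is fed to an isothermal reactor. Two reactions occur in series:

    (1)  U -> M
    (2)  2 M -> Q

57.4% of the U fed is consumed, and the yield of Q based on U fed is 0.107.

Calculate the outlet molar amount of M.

150 kmol

Conversion of U: U consumed = 1ξ₁ = 0.574 × 416 → ξ₁ = 238.8 kmol.
Yield of Q: 1ξ₂ / 416 = 0.107 → ξ₂ = 44.51 kmol.
Outlet amounts (n = n₀ + Σ ν·ξ):
  U: 416 − 1(238.8) = 177.2
  M: 0 + 1(238.8) − 2(44.51) = 149.8
  Q: 0 + 1(44.51) = 44.51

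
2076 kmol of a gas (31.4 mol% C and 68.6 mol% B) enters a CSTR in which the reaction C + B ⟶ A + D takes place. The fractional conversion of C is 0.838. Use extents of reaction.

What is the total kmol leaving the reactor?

2080 kmol

C reacted = 0.838 × 651.9 = 546.3 kmol; ν_C = −1, so ξ = 546.3/1 = 546.3 kmol.
Outlet amounts (n = n₀ + ν ξ):
  C: 651.9 − 1(546.3) = 105.6
  B: 1424 − 1(546.3) = 877.9
  A: 0 + 1(546.3) = 546.3
  D: 0 + 1(546.3) = 546.3
Total out = 105.6 + 877.9 + 546.3 + 546.3 = 2076 kmol.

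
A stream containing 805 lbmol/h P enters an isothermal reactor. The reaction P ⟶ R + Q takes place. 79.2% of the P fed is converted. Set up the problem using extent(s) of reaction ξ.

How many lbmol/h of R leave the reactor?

P reacted = 0.792 × 805 = 637.6 lbmol/h; ν_P = −1, so ξ = 637.6/1 = 637.6 lbmol/h.
Outlet amounts (n = n₀ + ν ξ):
  P: 805 − 1(637.6) = 167.4
  R: 0 + 1(637.6) = 637.6
  Q: 0 + 1(637.6) = 637.6

638 lbmol/h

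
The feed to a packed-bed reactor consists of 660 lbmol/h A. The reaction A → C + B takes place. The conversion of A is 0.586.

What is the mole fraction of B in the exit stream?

A reacted = 0.586 × 660 = 386.8 lbmol/h; ν_A = −1, so ξ = 386.8/1 = 386.8 lbmol/h.
Outlet amounts (n = n₀ + ν ξ):
  A: 660 − 1(386.8) = 273.2
  C: 0 + 1(386.8) = 386.8
  B: 0 + 1(386.8) = 386.8
Total out = 1047 lbmol/h; y_B = 386.8 / 1047 = 0.3695.

0.369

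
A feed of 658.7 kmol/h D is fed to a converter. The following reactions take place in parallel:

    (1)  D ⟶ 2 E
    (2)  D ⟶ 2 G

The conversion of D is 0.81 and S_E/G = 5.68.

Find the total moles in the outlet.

Conversion of D: D consumed = 0.81 × 658.7 = 533.5 kmol/h = 1ξ₁ + 1ξ₂.
Selectivity: 2ξ₁ / (2ξ₂) = 5.68 → ξ₁ = 5.68 ξ₂.
Substitute: (1·5.68 + 1) ξ₂ = 533.5 → ξ₂ = 79.87 kmol/h, ξ₁ = 453.7 kmol/h.
Outlet amounts (n = n₀ + Σ ν·ξ):
  D: 658.7 − 1(453.7) − 1(79.87) = 125.2
  E: 0 + 2(453.7) = 907.3
  G: 0 + 2(79.87) = 159.7
Total out = 125.2 + 907.3 + 159.7 = 1192 kmol/h.

1190 kmol/h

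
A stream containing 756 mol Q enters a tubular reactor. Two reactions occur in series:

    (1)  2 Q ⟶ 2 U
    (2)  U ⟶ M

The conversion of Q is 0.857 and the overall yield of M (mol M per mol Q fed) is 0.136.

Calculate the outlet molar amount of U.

Conversion of Q: Q consumed = 2ξ₁ = 0.857 × 756 → ξ₁ = 323.9 mol.
Yield of M: 1ξ₂ / 756 = 0.136 → ξ₂ = 102.8 mol.
Outlet amounts (n = n₀ + Σ ν·ξ):
  Q: 756 − 2(323.9) = 108.1
  U: 0 + 2(323.9) − 1(102.8) = 545.1
  M: 0 + 1(102.8) = 102.8

545 mol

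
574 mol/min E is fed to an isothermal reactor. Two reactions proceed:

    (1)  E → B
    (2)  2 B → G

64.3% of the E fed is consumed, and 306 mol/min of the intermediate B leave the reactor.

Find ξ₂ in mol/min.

Conversion of E: E consumed = 1ξ₁ = 0.643 × 574 → ξ₁ = 369.1 mol/min.
B balance: n_B = 0 + 1ξ₁ − 2ξ₂ = 306 → ξ₂ = (1·369.1 − 306)/2 = 31.54 mol/min.
Outlet amounts (n = n₀ + Σ ν·ξ):
  E: 574 − 1(369.1) = 204.9
  B: 0 + 1(369.1) − 2(31.54) = 306
  G: 0 + 1(31.54) = 31.54

ξ₂ = 31.5 mol/min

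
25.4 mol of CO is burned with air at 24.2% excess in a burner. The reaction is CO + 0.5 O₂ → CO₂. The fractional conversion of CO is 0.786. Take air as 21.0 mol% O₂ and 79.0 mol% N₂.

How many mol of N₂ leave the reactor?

59.3 mol

Stoichiometric O₂ = 0.5 × 25.4 = 12.7 mol; O₂ fed = 12.7 × 1.242 = 15.77 mol.
N₂ fed = 15.77 × 79/21 = 59.34 mol.
Fuel reacted = 0.786 × 25.4 → ξ = 19.96 mol.
Outlet (n = n₀ + ν ξ):
  CO: 25.4 − 1(19.96) = 5.436
  O₂: 15.77 − 0.5(19.96) = 5.791
  N₂: 59.34 (inert)
  CO₂: 0 + 1(19.96) = 19.96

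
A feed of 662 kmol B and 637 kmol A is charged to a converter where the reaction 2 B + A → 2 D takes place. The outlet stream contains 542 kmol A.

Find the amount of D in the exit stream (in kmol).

190 kmol

For A: n = n₀ − 1ξ → 542 = 637 − 1ξ, giving ξ = 95 kmol.
Outlet amounts (n = n₀ + ν ξ):
  B: 662 − 2(95) = 472
  A: 637 − 1(95) = 542
  D: 0 + 2(95) = 190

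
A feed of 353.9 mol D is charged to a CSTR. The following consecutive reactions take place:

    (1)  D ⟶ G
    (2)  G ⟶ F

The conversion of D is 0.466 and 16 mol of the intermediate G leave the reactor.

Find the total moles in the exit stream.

354 mol

Conversion of D: D consumed = 1ξ₁ = 0.466 × 353.9 → ξ₁ = 164.9 mol.
G balance: n_G = 0 + 1ξ₁ − 1ξ₂ = 16 → ξ₂ = (1·164.9 − 16)/1 = 148.9 mol.
Outlet amounts (n = n₀ + Σ ν·ξ):
  D: 353.9 − 1(164.9) = 189
  G: 0 + 1(164.9) − 1(148.9) = 16
  F: 0 + 1(148.9) = 148.9
Total out = 189 + 16 + 148.9 = 353.9 mol.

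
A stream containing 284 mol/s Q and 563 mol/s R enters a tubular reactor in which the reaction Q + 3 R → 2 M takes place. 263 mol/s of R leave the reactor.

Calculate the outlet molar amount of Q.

For R: n = n₀ − 3ξ → 263 = 563 − 3ξ, giving ξ = 100 mol/s.
Outlet amounts (n = n₀ + ν ξ):
  Q: 284 − 1(100) = 184
  R: 563 − 3(100) = 263
  M: 0 + 2(100) = 200

184 mol/s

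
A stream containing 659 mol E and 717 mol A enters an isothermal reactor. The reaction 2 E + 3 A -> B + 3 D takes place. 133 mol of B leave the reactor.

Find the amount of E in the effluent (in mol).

For B: n = n₀ + 1ξ → 133 = 0 + 1ξ, giving ξ = 133 mol.
Outlet amounts (n = n₀ + ν ξ):
  E: 659 − 2(133) = 393
  A: 717 − 3(133) = 318
  B: 0 + 1(133) = 133
  D: 0 + 3(133) = 399

393 mol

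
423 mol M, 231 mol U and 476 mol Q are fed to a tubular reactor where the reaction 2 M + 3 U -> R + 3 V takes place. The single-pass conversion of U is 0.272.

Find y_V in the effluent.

0.0567

U reacted = 0.272 × 231 = 62.83 mol; ν_U = −3, so ξ = 62.83/3 = 20.94 mol.
Outlet amounts (n = n₀ + ν ξ):
  M: 423 − 2(20.94) = 381.1
  U: 231 − 3(20.94) = 168.2
  R: 0 + 1(20.94) = 20.94
  V: 0 + 3(20.94) = 62.83
  Q: 476 (inert)
Total out = 1109 mol; y_V = 62.83 / 1109 = 0.05665.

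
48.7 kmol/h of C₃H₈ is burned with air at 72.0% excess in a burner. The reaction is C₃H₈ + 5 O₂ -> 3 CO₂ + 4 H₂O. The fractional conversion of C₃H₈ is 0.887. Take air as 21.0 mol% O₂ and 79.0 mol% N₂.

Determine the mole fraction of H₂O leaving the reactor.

Stoichiometric O₂ = 5 × 48.7 = 243.5 kmol/h; O₂ fed = 243.5 × 1.720 = 418.8 kmol/h.
N₂ fed = 418.8 × 79/21 = 1576 kmol/h.
Fuel reacted = 0.887 × 48.7 → ξ = 43.2 kmol/h.
Outlet (n = n₀ + ν ξ):
  C₃H₈: 48.7 − 1(43.2) = 5.503
  O₂: 418.8 − 5(43.2) = 202.8
  N₂: 1576 (inert)
  CO₂: 0 + 3(43.2) = 129.6
  H₂O: 0 + 4(43.2) = 172.8
Total out = 2086 kmol/h; y_H₂O = 172.8 / 2086 = 0.08282.

0.0828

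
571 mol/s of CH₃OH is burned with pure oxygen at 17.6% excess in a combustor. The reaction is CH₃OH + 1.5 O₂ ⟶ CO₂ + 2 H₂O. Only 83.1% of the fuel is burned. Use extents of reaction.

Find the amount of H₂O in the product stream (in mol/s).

Stoichiometric O₂ = 1.5 × 571 = 856.5 mol/s; O₂ fed = 856.5 × 1.176 = 1007 mol/s.
Fuel reacted = 0.831 × 571 → ξ = 474.5 mol/s.
Outlet (n = n₀ + ν ξ):
  CH₃OH: 571 − 1(474.5) = 96.5
  O₂: 1007 − 1.5(474.5) = 295.5
  CO₂: 0 + 1(474.5) = 474.5
  H₂O: 0 + 2(474.5) = 949

949 mol/s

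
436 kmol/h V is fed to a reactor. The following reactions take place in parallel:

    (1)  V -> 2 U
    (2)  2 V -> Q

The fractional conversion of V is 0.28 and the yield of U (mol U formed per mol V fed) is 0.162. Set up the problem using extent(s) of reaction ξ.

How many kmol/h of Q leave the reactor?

43.4 kmol/h

Yield of U: 2ξ₁ / 436 = 0.162 → ξ₁ = 35.32 kmol/h.
Conversion of V: 1ξ₁ + 2ξ₂ = 0.28 × 436 = 122.1 → ξ₂ = 43.38 kmol/h.
Outlet amounts (n = n₀ + Σ ν·ξ):
  V: 436 − 1(35.32) − 2(43.38) = 313.9
  U: 0 + 2(35.32) = 70.63
  Q: 0 + 1(43.38) = 43.38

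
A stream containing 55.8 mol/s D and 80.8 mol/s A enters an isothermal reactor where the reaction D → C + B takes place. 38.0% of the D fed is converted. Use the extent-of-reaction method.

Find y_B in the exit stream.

0.134

D reacted = 0.38 × 55.8 = 21.2 mol/s; ν_D = −1, so ξ = 21.2/1 = 21.2 mol/s.
Outlet amounts (n = n₀ + ν ξ):
  D: 55.8 − 1(21.2) = 34.6
  C: 0 + 1(21.2) = 21.2
  B: 0 + 1(21.2) = 21.2
  A: 80.8 (inert)
Total out = 157.8 mol/s; y_B = 21.2 / 157.8 = 0.1344.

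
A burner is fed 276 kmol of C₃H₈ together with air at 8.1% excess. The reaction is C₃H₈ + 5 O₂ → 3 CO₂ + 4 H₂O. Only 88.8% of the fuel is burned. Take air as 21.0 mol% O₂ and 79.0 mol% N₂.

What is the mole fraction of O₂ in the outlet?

0.0349

Stoichiometric O₂ = 5 × 276 = 1380 kmol; O₂ fed = 1380 × 1.081 = 1492 kmol.
N₂ fed = 1492 × 79/21 = 5612 kmol.
Fuel reacted = 0.888 × 276 → ξ = 245.1 kmol.
Outlet (n = n₀ + ν ξ):
  C₃H₈: 276 − 1(245.1) = 30.91
  O₂: 1492 − 5(245.1) = 266.3
  N₂: 5612 (inert)
  CO₂: 0 + 3(245.1) = 735.3
  H₂O: 0 + 4(245.1) = 980.4
Total out = 7625 kmol; y_O₂ = 266.3 / 7625 = 0.03493.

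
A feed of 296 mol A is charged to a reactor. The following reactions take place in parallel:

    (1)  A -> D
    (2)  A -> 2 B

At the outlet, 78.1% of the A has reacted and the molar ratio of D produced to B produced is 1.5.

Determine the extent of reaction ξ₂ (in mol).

Conversion of A: A consumed = 0.781 × 296 = 231.2 mol = 1ξ₁ + 1ξ₂.
Selectivity: 1ξ₁ / (2ξ₂) = 1.5 → ξ₁ = 3 ξ₂.
Substitute: (1·3 + 1) ξ₂ = 231.2 → ξ₂ = 57.79 mol, ξ₁ = 173.4 mol.
Outlet amounts (n = n₀ + Σ ν·ξ):
  A: 296 − 1(173.4) − 1(57.79) = 64.82
  D: 0 + 1(173.4) = 173.4
  B: 0 + 2(57.79) = 115.6

ξ₂ = 57.8 mol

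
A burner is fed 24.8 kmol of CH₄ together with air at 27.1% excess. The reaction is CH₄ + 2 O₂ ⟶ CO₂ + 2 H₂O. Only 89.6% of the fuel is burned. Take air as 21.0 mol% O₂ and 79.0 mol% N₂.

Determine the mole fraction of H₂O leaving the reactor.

Stoichiometric O₂ = 2 × 24.8 = 49.6 kmol; O₂ fed = 49.6 × 1.271 = 63.04 kmol.
N₂ fed = 63.04 × 79/21 = 237.2 kmol.
Fuel reacted = 0.896 × 24.8 → ξ = 22.22 kmol.
Outlet (n = n₀ + ν ξ):
  CH₄: 24.8 − 1(22.22) = 2.579
  O₂: 63.04 − 2(22.22) = 18.6
  N₂: 237.2 (inert)
  CO₂: 0 + 1(22.22) = 22.22
  H₂O: 0 + 2(22.22) = 44.44
Total out = 325 kmol; y_H₂O = 44.44 / 325 = 0.1367.

0.137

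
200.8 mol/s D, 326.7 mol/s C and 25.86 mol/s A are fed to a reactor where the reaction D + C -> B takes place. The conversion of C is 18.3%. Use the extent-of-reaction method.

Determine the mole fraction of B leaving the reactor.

C reacted = 0.183 × 326.7 = 59.79 mol/s; ν_C = −1, so ξ = 59.79/1 = 59.79 mol/s.
Outlet amounts (n = n₀ + ν ξ):
  D: 200.8 − 1(59.79) = 141
  C: 326.7 − 1(59.79) = 266.9
  B: 0 + 1(59.79) = 59.79
  A: 25.86 (inert)
Total out = 493.6 mol/s; y_B = 59.79 / 493.6 = 0.1211.

0.121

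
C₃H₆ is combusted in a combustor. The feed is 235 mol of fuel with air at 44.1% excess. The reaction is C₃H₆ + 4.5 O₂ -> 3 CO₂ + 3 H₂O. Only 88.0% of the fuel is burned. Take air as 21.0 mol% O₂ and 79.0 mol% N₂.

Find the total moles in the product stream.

Stoichiometric O₂ = 4.5 × 235 = 1058 mol; O₂ fed = 1058 × 1.441 = 1524 mol.
N₂ fed = 1524 × 79/21 = 5733 mol.
Fuel reacted = 0.88 × 235 → ξ = 206.8 mol.
Outlet (n = n₀ + ν ξ):
  C₃H₆: 235 − 1(206.8) = 28.2
  O₂: 1524 − 4.5(206.8) = 593.3
  N₂: 5733 (inert)
  CO₂: 0 + 3(206.8) = 620.4
  H₂O: 0 + 3(206.8) = 620.4
Total out = 28.2 + 593.3 + 5733 + 620.4 + 620.4 = 7595 mol.

7590 mol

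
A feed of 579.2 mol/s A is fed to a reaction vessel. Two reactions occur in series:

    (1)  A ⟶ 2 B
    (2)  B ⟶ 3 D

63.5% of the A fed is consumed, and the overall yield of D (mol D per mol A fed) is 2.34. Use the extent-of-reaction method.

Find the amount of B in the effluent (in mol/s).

Conversion of A: A consumed = 1ξ₁ = 0.635 × 579.2 → ξ₁ = 367.8 mol/s.
Yield of D: 3ξ₂ / 579.2 = 2.34 → ξ₂ = 451.8 mol/s.
Outlet amounts (n = n₀ + Σ ν·ξ):
  A: 579.2 − 1(367.8) = 211.4
  B: 0 + 2(367.8) − 1(451.8) = 283.8
  D: 0 + 3(451.8) = 1355

284 mol/s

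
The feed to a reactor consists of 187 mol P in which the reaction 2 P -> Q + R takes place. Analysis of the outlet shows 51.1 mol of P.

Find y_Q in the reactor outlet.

0.363

For P: n = n₀ − 2ξ → 51.1 = 187 − 2ξ, giving ξ = 67.95 mol.
Outlet amounts (n = n₀ + ν ξ):
  P: 187 − 2(67.95) = 51.1
  Q: 0 + 1(67.95) = 67.95
  R: 0 + 1(67.95) = 67.95
Total out = 187 mol; y_Q = 67.95 / 187 = 0.3634.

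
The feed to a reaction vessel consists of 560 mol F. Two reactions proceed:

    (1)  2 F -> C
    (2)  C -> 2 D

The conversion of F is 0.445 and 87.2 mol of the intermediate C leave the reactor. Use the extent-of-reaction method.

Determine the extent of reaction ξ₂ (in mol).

Conversion of F: F consumed = 2ξ₁ = 0.445 × 560 → ξ₁ = 124.6 mol.
C balance: n_C = 0 + 1ξ₁ − 1ξ₂ = 87.2 → ξ₂ = (1·124.6 − 87.2)/1 = 37.4 mol.
Outlet amounts (n = n₀ + Σ ν·ξ):
  F: 560 − 2(124.6) = 310.8
  C: 0 + 1(124.6) − 1(37.4) = 87.2
  D: 0 + 2(37.4) = 74.8

ξ₂ = 37.4 mol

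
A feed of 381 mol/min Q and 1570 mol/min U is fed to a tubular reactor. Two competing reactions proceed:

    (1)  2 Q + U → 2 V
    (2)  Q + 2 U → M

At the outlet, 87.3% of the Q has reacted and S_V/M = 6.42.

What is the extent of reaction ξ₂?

ξ₂ = 44.8 mol/min

Conversion of Q: Q consumed = 0.873 × 381 = 332.6 mol/min = 2ξ₁ + 1ξ₂.
Selectivity: 2ξ₁ / (1ξ₂) = 6.42 → ξ₁ = 3.21 ξ₂.
Substitute: (2·3.21 + 1) ξ₂ = 332.6 → ξ₂ = 44.83 mol/min, ξ₁ = 143.9 mol/min.
Outlet amounts (n = n₀ + Σ ν·ξ):
  Q: 381 − 2(143.9) − 1(44.83) = 48.39
  U: 1570 − 1(143.9) − 2(44.83) = 1336
  V: 0 + 2(143.9) = 287.8
  M: 0 + 1(44.83) = 44.83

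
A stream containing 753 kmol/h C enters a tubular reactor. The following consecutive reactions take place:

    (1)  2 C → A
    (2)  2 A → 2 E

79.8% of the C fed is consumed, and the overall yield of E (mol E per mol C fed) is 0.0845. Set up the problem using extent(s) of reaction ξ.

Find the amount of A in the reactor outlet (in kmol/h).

237 kmol/h

Conversion of C: C consumed = 2ξ₁ = 0.798 × 753 → ξ₁ = 300.4 kmol/h.
Yield of E: 2ξ₂ / 753 = 0.0845 → ξ₂ = 31.81 kmol/h.
Outlet amounts (n = n₀ + Σ ν·ξ):
  C: 753 − 2(300.4) = 152.1
  A: 0 + 1(300.4) − 2(31.81) = 236.8
  E: 0 + 2(31.81) = 63.63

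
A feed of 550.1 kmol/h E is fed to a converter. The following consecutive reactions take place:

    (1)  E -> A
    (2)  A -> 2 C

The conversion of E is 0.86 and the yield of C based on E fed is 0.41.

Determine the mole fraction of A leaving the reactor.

0.544

Conversion of E: E consumed = 1ξ₁ = 0.86 × 550.1 → ξ₁ = 473.1 kmol/h.
Yield of C: 2ξ₂ / 550.1 = 0.41 → ξ₂ = 112.8 kmol/h.
Outlet amounts (n = n₀ + Σ ν·ξ):
  E: 550.1 − 1(473.1) = 77.01
  A: 0 + 1(473.1) − 1(112.8) = 360.3
  C: 0 + 2(112.8) = 225.5
Total out = 662.9 kmol/h; y_A = 360.3 / 662.9 = 0.5436.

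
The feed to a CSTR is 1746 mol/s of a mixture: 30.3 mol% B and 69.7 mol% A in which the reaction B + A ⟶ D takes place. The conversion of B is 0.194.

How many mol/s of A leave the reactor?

B reacted = 0.194 × 529 = 102.6 mol/s; ν_B = −1, so ξ = 102.6/1 = 102.6 mol/s.
Outlet amounts (n = n₀ + ν ξ):
  B: 529 − 1(102.6) = 426.4
  A: 1217 − 1(102.6) = 1114
  D: 0 + 1(102.6) = 102.6

1110 mol/s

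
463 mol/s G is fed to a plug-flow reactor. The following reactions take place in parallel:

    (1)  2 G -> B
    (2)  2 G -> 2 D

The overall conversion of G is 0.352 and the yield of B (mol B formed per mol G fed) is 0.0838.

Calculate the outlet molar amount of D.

85.4 mol/s

Yield of B: 1ξ₁ / 463 = 0.0838 → ξ₁ = 38.8 mol/s.
Conversion of G: 2ξ₁ + 2ξ₂ = 0.352 × 463 = 163 → ξ₂ = 42.69 mol/s.
Outlet amounts (n = n₀ + Σ ν·ξ):
  G: 463 − 2(38.8) − 2(42.69) = 300
  B: 0 + 1(38.8) = 38.8
  D: 0 + 2(42.69) = 85.38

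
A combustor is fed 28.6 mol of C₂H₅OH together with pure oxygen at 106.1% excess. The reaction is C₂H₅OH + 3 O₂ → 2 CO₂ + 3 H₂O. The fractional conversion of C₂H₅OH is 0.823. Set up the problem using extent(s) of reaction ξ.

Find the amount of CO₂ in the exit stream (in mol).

Stoichiometric O₂ = 3 × 28.6 = 85.8 mol; O₂ fed = 85.8 × 2.061 = 176.8 mol.
Fuel reacted = 0.823 × 28.6 → ξ = 23.54 mol.
Outlet (n = n₀ + ν ξ):
  C₂H₅OH: 28.6 − 1(23.54) = 5.062
  O₂: 176.8 − 3(23.54) = 106.2
  CO₂: 0 + 2(23.54) = 47.08
  H₂O: 0 + 3(23.54) = 70.61

47.1 mol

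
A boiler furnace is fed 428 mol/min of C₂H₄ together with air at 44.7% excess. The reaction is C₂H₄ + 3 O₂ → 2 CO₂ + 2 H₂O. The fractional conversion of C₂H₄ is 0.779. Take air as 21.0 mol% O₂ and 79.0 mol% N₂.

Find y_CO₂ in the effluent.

0.0719

Stoichiometric O₂ = 3 × 428 = 1284 mol/min; O₂ fed = 1284 × 1.447 = 1858 mol/min.
N₂ fed = 1858 × 79/21 = 6989 mol/min.
Fuel reacted = 0.779 × 428 → ξ = 333.4 mol/min.
Outlet (n = n₀ + ν ξ):
  C₂H₄: 428 − 1(333.4) = 94.59
  O₂: 1858 − 3(333.4) = 857.7
  N₂: 6989 (inert)
  CO₂: 0 + 2(333.4) = 666.8
  H₂O: 0 + 2(333.4) = 666.8
Total out = 9275 mol/min; y_CO₂ = 666.8 / 9275 = 0.07189.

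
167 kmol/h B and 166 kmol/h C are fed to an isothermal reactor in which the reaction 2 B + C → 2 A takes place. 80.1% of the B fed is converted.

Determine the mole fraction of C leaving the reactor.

B reacted = 0.801 × 167 = 133.8 kmol/h; ν_B = −2, so ξ = 133.8/2 = 66.88 kmol/h.
Outlet amounts (n = n₀ + ν ξ):
  B: 167 − 2(66.88) = 33.23
  C: 166 − 1(66.88) = 99.12
  A: 0 + 2(66.88) = 133.8
Total out = 266.1 kmol/h; y_C = 99.12 / 266.1 = 0.3725.

0.372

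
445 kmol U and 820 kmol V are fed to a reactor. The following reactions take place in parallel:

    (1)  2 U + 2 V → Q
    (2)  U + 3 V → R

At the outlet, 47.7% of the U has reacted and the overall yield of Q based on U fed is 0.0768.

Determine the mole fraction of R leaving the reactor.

Yield of Q: 1ξ₁ / 445 = 0.0768 → ξ₁ = 34.18 kmol.
Conversion of U: 2ξ₁ + 1ξ₂ = 0.477 × 445 = 212.3 → ξ₂ = 143.9 kmol.
Outlet amounts (n = n₀ + Σ ν·ξ):
  U: 445 − 2(34.18) − 1(143.9) = 232.7
  V: 820 − 2(34.18) − 3(143.9) = 319.9
  Q: 0 + 1(34.18) = 34.18
  R: 0 + 1(143.9) = 143.9
Total out = 730.7 kmol; y_R = 143.9 / 730.7 = 0.1969.

0.197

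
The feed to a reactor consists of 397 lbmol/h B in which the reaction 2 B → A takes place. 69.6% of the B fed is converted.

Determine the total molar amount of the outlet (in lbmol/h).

259 lbmol/h

B reacted = 0.696 × 397 = 276.3 lbmol/h; ν_B = −2, so ξ = 276.3/2 = 138.2 lbmol/h.
Outlet amounts (n = n₀ + ν ξ):
  B: 397 − 2(138.2) = 120.7
  A: 0 + 1(138.2) = 138.2
Total out = 120.7 + 138.2 = 258.8 lbmol/h.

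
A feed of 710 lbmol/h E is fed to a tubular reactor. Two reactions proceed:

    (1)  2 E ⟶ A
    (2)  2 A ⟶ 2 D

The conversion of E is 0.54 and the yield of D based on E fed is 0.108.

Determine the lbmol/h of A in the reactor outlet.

Conversion of E: E consumed = 2ξ₁ = 0.54 × 710 → ξ₁ = 191.7 lbmol/h.
Yield of D: 2ξ₂ / 710 = 0.108 → ξ₂ = 38.34 lbmol/h.
Outlet amounts (n = n₀ + Σ ν·ξ):
  E: 710 − 2(191.7) = 326.6
  A: 0 + 1(191.7) − 2(38.34) = 115
  D: 0 + 2(38.34) = 76.68

115 lbmol/h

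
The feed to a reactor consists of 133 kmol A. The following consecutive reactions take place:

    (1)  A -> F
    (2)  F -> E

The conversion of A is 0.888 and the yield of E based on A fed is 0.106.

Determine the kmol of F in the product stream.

Conversion of A: A consumed = 1ξ₁ = 0.888 × 133 → ξ₁ = 118.1 kmol.
Yield of E: 1ξ₂ / 133 = 0.106 → ξ₂ = 14.1 kmol.
Outlet amounts (n = n₀ + Σ ν·ξ):
  A: 133 − 1(118.1) = 14.9
  F: 0 + 1(118.1) − 1(14.1) = 104
  E: 0 + 1(14.1) = 14.1

104 kmol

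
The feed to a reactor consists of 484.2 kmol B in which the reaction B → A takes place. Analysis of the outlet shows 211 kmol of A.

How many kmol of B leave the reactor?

For A: n = n₀ + 1ξ → 211 = 0 + 1ξ, giving ξ = 211 kmol.
Outlet amounts (n = n₀ + ν ξ):
  B: 484.2 − 1(211) = 273.2
  A: 0 + 1(211) = 211

273 kmol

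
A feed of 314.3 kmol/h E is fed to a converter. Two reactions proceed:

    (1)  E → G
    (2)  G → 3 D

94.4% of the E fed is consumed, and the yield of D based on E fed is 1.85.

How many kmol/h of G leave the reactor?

103 kmol/h

Conversion of E: E consumed = 1ξ₁ = 0.944 × 314.3 → ξ₁ = 296.7 kmol/h.
Yield of D: 3ξ₂ / 314.3 = 1.85 → ξ₂ = 193.8 kmol/h.
Outlet amounts (n = n₀ + Σ ν·ξ):
  E: 314.3 − 1(296.7) = 17.6
  G: 0 + 1(296.7) − 1(193.8) = 102.9
  D: 0 + 3(193.8) = 581.5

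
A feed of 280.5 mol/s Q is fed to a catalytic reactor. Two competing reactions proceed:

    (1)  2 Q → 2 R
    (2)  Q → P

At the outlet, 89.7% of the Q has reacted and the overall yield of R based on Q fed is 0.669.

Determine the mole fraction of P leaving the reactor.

0.228

Yield of R: 2ξ₁ / 280.5 = 0.669 → ξ₁ = 93.83 mol/s.
Conversion of Q: 2ξ₁ + 1ξ₂ = 0.897 × 280.5 = 251.6 → ξ₂ = 63.95 mol/s.
Outlet amounts (n = n₀ + Σ ν·ξ):
  Q: 280.5 − 2(93.83) − 1(63.95) = 28.89
  R: 0 + 2(93.83) = 187.7
  P: 0 + 1(63.95) = 63.95
Total out = 280.5 mol/s; y_P = 63.95 / 280.5 = 0.228.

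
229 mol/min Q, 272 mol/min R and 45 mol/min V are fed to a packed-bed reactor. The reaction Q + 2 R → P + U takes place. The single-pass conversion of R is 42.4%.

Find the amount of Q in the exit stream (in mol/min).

R reacted = 0.424 × 272 = 115.3 mol/min; ν_R = −2, so ξ = 115.3/2 = 57.66 mol/min.
Outlet amounts (n = n₀ + ν ξ):
  Q: 229 − 1(57.66) = 171.3
  R: 272 − 2(57.66) = 156.7
  P: 0 + 1(57.66) = 57.66
  U: 0 + 1(57.66) = 57.66
  V: 45 (inert)

171 mol/min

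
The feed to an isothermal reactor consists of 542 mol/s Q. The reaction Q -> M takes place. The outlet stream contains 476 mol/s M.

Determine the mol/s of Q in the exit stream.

For M: n = n₀ + 1ξ → 476 = 0 + 1ξ, giving ξ = 476 mol/s.
Outlet amounts (n = n₀ + ν ξ):
  Q: 542 − 1(476) = 66
  M: 0 + 1(476) = 476

66 mol/s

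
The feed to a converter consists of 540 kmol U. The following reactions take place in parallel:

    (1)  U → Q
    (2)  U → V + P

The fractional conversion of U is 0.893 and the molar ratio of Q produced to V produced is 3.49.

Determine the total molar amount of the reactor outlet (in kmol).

647 kmol

Conversion of U: U consumed = 0.893 × 540 = 482.2 kmol = 1ξ₁ + 1ξ₂.
Selectivity: 1ξ₁ / (1ξ₂) = 3.49 → ξ₁ = 3.49 ξ₂.
Substitute: (1·3.49 + 1) ξ₂ = 482.2 → ξ₂ = 107.4 kmol, ξ₁ = 374.8 kmol.
Outlet amounts (n = n₀ + Σ ν·ξ):
  U: 540 − 1(374.8) − 1(107.4) = 57.78
  Q: 0 + 1(374.8) = 374.8
  V: 0 + 1(107.4) = 107.4
  P: 0 + 1(107.4) = 107.4
Total out = 57.78 + 374.8 + 107.4 + 107.4 = 647.4 kmol.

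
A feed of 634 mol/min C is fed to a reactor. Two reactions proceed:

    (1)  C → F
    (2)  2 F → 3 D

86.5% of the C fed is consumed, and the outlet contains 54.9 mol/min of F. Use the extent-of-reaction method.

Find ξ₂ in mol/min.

ξ₂ = 247 mol/min

Conversion of C: C consumed = 1ξ₁ = 0.865 × 634 → ξ₁ = 548.4 mol/min.
F balance: n_F = 0 + 1ξ₁ − 2ξ₂ = 54.9 → ξ₂ = (1·548.4 − 54.9)/2 = 246.8 mol/min.
Outlet amounts (n = n₀ + Σ ν·ξ):
  C: 634 − 1(548.4) = 85.59
  F: 0 + 1(548.4) − 2(246.8) = 54.9
  D: 0 + 3(246.8) = 740.3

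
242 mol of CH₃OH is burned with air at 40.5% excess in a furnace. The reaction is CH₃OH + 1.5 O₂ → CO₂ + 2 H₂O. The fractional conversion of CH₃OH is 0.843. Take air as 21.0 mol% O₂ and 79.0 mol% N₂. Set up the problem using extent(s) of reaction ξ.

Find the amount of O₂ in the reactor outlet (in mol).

204 mol

Stoichiometric O₂ = 1.5 × 242 = 363 mol; O₂ fed = 363 × 1.405 = 510 mol.
N₂ fed = 510 × 79/21 = 1919 mol.
Fuel reacted = 0.843 × 242 → ξ = 204 mol.
Outlet (n = n₀ + ν ξ):
  CH₃OH: 242 − 1(204) = 37.99
  O₂: 510 − 1.5(204) = 204
  N₂: 1919 (inert)
  CO₂: 0 + 1(204) = 204
  H₂O: 0 + 2(204) = 408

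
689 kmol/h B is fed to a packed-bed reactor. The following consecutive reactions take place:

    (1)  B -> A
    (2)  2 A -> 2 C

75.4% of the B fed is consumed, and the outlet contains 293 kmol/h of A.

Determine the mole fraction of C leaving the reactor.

Conversion of B: B consumed = 1ξ₁ = 0.754 × 689 → ξ₁ = 519.5 kmol/h.
A balance: n_A = 0 + 1ξ₁ − 2ξ₂ = 293 → ξ₂ = (1·519.5 − 293)/2 = 113.3 kmol/h.
Outlet amounts (n = n₀ + Σ ν·ξ):
  B: 689 − 1(519.5) = 169.5
  A: 0 + 1(519.5) − 2(113.3) = 293
  C: 0 + 2(113.3) = 226.5
Total out = 689 kmol/h; y_C = 226.5 / 689 = 0.3287.

0.329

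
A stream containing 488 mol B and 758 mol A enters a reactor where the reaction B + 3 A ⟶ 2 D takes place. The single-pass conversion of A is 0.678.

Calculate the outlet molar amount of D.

343 mol

A reacted = 0.678 × 758 = 513.9 mol; ν_A = −3, so ξ = 513.9/3 = 171.3 mol.
Outlet amounts (n = n₀ + ν ξ):
  B: 488 − 1(171.3) = 316.7
  A: 758 − 3(171.3) = 244.1
  D: 0 + 2(171.3) = 342.6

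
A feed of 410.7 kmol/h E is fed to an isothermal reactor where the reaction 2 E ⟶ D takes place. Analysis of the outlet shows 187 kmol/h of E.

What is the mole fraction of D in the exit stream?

For E: n = n₀ − 2ξ → 187 = 410.7 − 2ξ, giving ξ = 111.8 kmol/h.
Outlet amounts (n = n₀ + ν ξ):
  E: 410.7 − 2(111.8) = 187
  D: 0 + 1(111.8) = 111.8
Total out = 298.9 kmol/h; y_D = 111.8 / 298.9 = 0.3743.

0.374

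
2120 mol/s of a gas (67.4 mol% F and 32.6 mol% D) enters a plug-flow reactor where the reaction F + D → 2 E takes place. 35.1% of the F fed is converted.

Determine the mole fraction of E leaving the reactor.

F reacted = 0.351 × 1429 = 501.5 mol/s; ν_F = −1, so ξ = 501.5/1 = 501.5 mol/s.
Outlet amounts (n = n₀ + ν ξ):
  F: 1429 − 1(501.5) = 927.3
  D: 691.1 − 1(501.5) = 189.6
  E: 0 + 2(501.5) = 1003
Total out = 2120 mol/s; y_E = 1003 / 2120 = 0.4731.

0.473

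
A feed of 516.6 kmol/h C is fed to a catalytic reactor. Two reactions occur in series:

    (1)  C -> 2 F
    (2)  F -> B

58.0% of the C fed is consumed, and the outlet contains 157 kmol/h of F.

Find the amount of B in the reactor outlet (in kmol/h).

442 kmol/h

Conversion of C: C consumed = 1ξ₁ = 0.58 × 516.6 → ξ₁ = 299.6 kmol/h.
F balance: n_F = 0 + 2ξ₁ − 1ξ₂ = 157 → ξ₂ = (2·299.6 − 157)/1 = 442.3 kmol/h.
Outlet amounts (n = n₀ + Σ ν·ξ):
  C: 516.6 − 1(299.6) = 217
  F: 0 + 2(299.6) − 1(442.3) = 157
  B: 0 + 1(442.3) = 442.3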